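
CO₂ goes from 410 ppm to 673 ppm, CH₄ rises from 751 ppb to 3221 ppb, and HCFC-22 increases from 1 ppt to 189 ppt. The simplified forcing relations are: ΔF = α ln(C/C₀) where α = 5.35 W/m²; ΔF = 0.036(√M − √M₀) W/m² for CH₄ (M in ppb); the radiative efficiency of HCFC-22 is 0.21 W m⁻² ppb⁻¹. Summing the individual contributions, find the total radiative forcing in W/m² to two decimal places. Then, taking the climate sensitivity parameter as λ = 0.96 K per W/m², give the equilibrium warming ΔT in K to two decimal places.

ΔF = 3.75 W/m²; ΔT = 3.60 K

CO₂: 5.35 × ln(673/410) = 5.35 × ln(1.64146) = 5.35 × 0.49559 = 2.6514 W/m².
CH₄: 0.036 × (√3221 − √751) = 0.036 × (56.7539 − 27.4044) = 0.036 × 29.3495 = 1.0566 W/m².
HCFC-22: Δ = 189 − 1 = 188 ppt = 0.188 ppb; ΔF = 0.21 × 0.188 = 0.0395 W/m².
Total ΔF = 2.6514 + 1.0566 + 0.0395 = 3.7475 W/m².
ΔT = λ ΔF = 0.96 × 3.75 = 3.6000 K.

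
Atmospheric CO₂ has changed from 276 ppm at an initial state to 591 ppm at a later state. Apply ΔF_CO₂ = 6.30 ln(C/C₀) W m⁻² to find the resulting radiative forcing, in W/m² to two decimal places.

ΔF = 4.80 W/m²

CO₂: 6.30 × ln(591/276) = 6.30 × ln(2.14130) = 6.30 × 0.76141 = 4.7969 W/m².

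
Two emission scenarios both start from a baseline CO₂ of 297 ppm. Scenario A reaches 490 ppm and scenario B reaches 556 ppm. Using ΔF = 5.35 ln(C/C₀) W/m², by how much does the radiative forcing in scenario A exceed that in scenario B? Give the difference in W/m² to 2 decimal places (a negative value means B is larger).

ΔF_A − ΔF_B = -0.68 W/m²

ΔF_A = 5.35 ln(490/297) = 5.35 × 0.50067 = 2.6786 W/m².
ΔF_B = 5.35 ln(556/297) = 5.35 × 0.62704 = 3.3547 W/m².
Difference: 2.6786 − 3.3547 = -0.6761 W/m².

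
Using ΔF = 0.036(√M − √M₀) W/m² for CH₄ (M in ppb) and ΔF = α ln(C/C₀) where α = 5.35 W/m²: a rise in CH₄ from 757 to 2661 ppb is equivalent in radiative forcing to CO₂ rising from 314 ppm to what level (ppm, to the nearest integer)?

C ≈ 369 ppm

CH₄ forcing: 0.036 × (√2661 − √757) = 0.036 × (51.5849 − 27.5136) = 0.036 × 24.0713 = 0.86657 W/m².
Set 5.35 ln(C/314) = 0.86657: ln(C/314) = 0.86657/5.35 = 0.16198, so C = 314 × e^0.16198 = 314 × 1.17584 = 369.21 ppm.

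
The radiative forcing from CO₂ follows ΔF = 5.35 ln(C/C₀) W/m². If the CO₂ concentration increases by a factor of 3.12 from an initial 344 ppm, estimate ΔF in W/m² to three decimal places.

ΔF = 5.35 × ln(3.12) = 5.35 × 1.13783 = 6.0874 W/m².

ΔF = 6.087 W/m²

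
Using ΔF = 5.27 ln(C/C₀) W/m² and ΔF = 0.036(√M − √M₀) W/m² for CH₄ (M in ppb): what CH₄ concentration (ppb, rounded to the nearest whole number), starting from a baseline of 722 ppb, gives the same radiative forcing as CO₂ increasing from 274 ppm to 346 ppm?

M ≈ 3724 ppb

CO₂ forcing: 5.27 × ln(346/274) = 5.27 × 0.233311 = 1.22955 W/m².
Set 0.036(√M − √722) = 1.22955: √M = 1.22955/0.036 + √722 = 34.1542 + 26.8701 = 61.0243.
M = (61.0243)² = 3723.97 ppb.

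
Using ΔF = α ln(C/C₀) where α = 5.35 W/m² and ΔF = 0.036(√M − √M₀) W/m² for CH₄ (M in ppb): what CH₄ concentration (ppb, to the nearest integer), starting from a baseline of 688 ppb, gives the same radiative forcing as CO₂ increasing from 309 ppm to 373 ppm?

CO₂ forcing: 5.35 × ln(373/309) = 5.35 × 0.188237 = 1.00707 W/m².
Set 0.036(√M − √688) = 1.00707: √M = 1.00707/0.036 + √688 = 27.9742 + 26.2298 = 54.2040.
M = (54.2040)² = 2938.07 ppb.

M ≈ 2938 ppb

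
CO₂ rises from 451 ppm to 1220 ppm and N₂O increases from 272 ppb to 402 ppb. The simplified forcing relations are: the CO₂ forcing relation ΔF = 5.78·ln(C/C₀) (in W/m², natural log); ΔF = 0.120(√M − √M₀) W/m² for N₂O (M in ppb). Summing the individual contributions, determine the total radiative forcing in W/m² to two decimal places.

CO₂: 5.78 × ln(1220/451) = 5.78 × ln(2.70510) = 5.78 × 0.99514 = 5.7519 W/m².
N₂O: 0.120 × (√402 − √272) = 0.120 × (20.0499 − 16.4924) = 0.120 × 3.5575 = 0.4269 W/m².
Total ΔF = 5.7519 + 0.4269 = 6.1788 W/m².

ΔF = 6.18 W/m²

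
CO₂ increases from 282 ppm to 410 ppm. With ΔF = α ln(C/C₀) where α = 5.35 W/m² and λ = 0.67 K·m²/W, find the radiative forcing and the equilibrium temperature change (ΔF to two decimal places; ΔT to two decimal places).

CO₂: 5.35 × ln(410/282) = 5.35 × ln(1.45390) = 5.35 × 0.37425 = 2.0022 W/m².
ΔT = λ ΔF = 0.67 × 2.00 = 1.3400 K.

ΔF = 2.00 W/m²; ΔT = 1.34 K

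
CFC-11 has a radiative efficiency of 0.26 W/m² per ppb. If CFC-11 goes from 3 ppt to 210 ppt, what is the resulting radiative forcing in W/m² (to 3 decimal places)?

CFC-11: Δ = 210 − 3 = 207 ppt = 0.207 ppb; ΔF = 0.26 × 0.207 = 0.0538 W/m².

ΔF = 0.054 W/m²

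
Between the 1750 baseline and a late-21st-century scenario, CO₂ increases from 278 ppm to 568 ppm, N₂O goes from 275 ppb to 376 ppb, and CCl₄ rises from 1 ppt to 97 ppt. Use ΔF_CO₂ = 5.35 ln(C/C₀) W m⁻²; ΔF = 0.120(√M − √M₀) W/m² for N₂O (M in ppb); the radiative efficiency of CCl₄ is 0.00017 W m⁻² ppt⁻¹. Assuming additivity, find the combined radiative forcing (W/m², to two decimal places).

ΔF = 4.18 W/m²

CO₂: 5.35 × ln(568/278) = 5.35 × ln(2.04317) = 5.35 × 0.71450 = 3.8226 W/m².
N₂O: 0.120 × (√376 − √275) = 0.120 × (19.3907 − 16.5831) = 0.120 × 2.8076 = 0.3369 W/m².
CCl₄: ΔF = 0.00017 × (97 − 1) = 0.00017 × 96 = 0.0163 W/m².
Total ΔF = 3.8226 + 0.3369 + 0.0163 = 4.1758 W/m².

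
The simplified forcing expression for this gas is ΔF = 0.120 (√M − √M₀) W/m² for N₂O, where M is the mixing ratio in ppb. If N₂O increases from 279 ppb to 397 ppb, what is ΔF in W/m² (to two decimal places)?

ΔF = 0.39 W/m²

N₂O: 0.120 × (√397 − √279) = 0.120 × (19.9249 − 16.7033) = 0.120 × 3.2216 = 0.3866 W/m².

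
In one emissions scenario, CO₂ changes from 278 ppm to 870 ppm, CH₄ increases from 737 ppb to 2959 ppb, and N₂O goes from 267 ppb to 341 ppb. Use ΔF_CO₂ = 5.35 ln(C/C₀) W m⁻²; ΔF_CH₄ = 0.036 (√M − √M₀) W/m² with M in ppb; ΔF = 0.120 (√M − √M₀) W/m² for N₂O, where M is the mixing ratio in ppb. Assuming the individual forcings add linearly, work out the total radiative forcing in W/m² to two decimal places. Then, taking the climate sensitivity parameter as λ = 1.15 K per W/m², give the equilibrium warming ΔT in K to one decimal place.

CO₂: 5.35 × ln(870/278) = 5.35 × ln(3.12950) = 5.35 × 1.14087 = 6.1037 W/m².
CH₄: 0.036 × (√2959 − √737) = 0.036 × (54.3967 − 27.1477) = 0.036 × 27.2490 = 0.9810 W/m².
N₂O: 0.120 × (√341 − √267) = 0.120 × (18.4662 − 16.3401) = 0.120 × 2.1261 = 0.2551 W/m².
Total ΔF = 6.1037 + 0.9810 + 0.2551 = 7.3398 W/m².
ΔT = λ ΔF = 1.15 × 7.34 = 8.4410 K.

ΔF = 7.34 W/m²; ΔT = 8.4 K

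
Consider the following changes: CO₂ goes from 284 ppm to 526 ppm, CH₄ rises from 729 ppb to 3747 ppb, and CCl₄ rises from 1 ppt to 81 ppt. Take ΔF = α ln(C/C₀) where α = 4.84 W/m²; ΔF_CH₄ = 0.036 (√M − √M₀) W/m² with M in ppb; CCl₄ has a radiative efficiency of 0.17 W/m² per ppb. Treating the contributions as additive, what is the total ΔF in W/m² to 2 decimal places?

ΔF = 4.23 W/m²

CO₂: 4.84 × ln(526/284) = 4.84 × ln(1.85211) = 4.84 × 0.61633 = 2.9830 W/m².
CH₄: 0.036 × (√3747 − √729) = 0.036 × (61.2127 − 27.0000) = 0.036 × 34.2127 = 1.2317 W/m².
CCl₄: Δ = 81 − 1 = 80 ppt = 0.080 ppb; ΔF = 0.17 × 0.080 = 0.0136 W/m².
Total ΔF = 2.9830 + 1.2317 + 0.0136 = 4.2283 W/m².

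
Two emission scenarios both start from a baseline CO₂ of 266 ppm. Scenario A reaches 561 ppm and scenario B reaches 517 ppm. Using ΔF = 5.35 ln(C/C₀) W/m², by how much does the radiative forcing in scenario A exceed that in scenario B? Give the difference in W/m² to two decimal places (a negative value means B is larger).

ΔF_A − ΔF_B = 0.44 W/m²

ΔF_A = 5.35 ln(561/266) = 5.35 × 0.74622 = 3.9923 W/m².
ΔF_B = 5.35 ln(517/266) = 5.35 × 0.66455 = 3.5553 W/m².
Difference: 3.9923 − 3.5553 = 0.4370 W/m².
(Equivalently, ΔF_A − ΔF_B = 5.35 ln(561/517) = 5.35 × 0.08168 = 0.4370 W/m².)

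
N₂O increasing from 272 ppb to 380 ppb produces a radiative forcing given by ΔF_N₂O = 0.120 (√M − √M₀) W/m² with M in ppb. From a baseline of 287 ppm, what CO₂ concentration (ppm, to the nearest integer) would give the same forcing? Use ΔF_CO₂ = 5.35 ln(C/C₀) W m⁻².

N₂O forcing: 0.120 × (√380 − √272) = 0.120 × (19.4936 − 16.4924) = 0.120 × 3.0012 = 0.36014 W/m².
Set 5.35 ln(C/287) = 0.36014: ln(C/287) = 0.36014/5.35 = 0.06732, so C = 287 × e^0.06732 = 287 × 1.06964 = 306.99 ppm.

C ≈ 307 ppm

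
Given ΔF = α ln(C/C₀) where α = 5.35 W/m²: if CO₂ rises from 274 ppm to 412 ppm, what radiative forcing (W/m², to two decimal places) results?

ΔF = 2.18 W/m²

CO₂ absorption bands are partially saturated, so forcing scales with the logarithm of the concentration ratio.
CO₂: 5.35 × ln(412/274) = 5.35 × ln(1.50365) = 5.35 × 0.40790 = 2.1823 W/m².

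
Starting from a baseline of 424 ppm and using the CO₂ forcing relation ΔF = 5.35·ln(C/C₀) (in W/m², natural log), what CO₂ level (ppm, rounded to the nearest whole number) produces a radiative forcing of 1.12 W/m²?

Set 5.35 ln(C/424) = 1.12, so ln(C/424) = 1.12/5.35 = 0.20935.
Then C/424 = e^0.20935 = 1.23288, giving C = 424 × 1.23288 = 522.74 ppm.

C ≈ 523 ppm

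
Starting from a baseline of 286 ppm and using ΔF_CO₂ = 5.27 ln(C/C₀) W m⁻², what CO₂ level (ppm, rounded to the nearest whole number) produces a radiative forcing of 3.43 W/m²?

C ≈ 548 ppm

Set 5.27 ln(C/286) = 3.43, so ln(C/286) = 3.43/5.27 = 0.65085.
Then C/286 = e^0.65085 = 1.91717, giving C = 286 × 1.91717 = 548.31 ppm.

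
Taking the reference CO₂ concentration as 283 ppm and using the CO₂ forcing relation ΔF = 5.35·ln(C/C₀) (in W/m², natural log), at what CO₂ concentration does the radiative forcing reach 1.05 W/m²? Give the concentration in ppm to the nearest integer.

Set 5.35 ln(C/283) = 1.05, so ln(C/283) = 1.05/5.35 = 0.19626.
Then C/283 = e^0.19626 = 1.21684, giving C = 283 × 1.21684 = 344.37 ppm.

C ≈ 344 ppm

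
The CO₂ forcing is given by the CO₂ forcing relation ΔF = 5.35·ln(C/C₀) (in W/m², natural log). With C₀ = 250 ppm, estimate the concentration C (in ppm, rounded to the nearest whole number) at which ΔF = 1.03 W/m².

Set 5.35 ln(C/250) = 1.03, so ln(C/250) = 1.03/5.35 = 0.19252.
Then C/250 = e^0.19252 = 1.21230, giving C = 250 × 1.21230 = 303.08 ppm.

C ≈ 303 ppm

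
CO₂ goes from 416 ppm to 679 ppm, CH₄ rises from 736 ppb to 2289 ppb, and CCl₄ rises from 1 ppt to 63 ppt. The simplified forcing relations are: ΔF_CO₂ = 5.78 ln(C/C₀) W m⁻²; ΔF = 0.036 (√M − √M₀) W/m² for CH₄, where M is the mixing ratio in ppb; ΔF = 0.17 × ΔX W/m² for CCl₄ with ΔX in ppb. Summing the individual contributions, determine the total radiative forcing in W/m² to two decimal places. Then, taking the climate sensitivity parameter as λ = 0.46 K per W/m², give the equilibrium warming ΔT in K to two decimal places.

ΔF = 3.59 W/m²; ΔT = 1.65 K

CO₂: 5.78 × ln(679/416) = 5.78 × ln(1.63221) = 5.78 × 0.48993 = 2.8318 W/m².
CH₄: 0.036 × (√2289 − √736) = 0.036 × (47.8435 − 27.1293) = 0.036 × 20.7142 = 0.7457 W/m².
CCl₄: Δ = 63 − 1 = 62 ppt = 0.062 ppb; ΔF = 0.17 × 0.062 = 0.0105 W/m².
Total ΔF = 2.8318 + 0.7457 + 0.0105 = 3.5880 W/m².
ΔT = λ ΔF = 0.46 × 3.59 = 1.6514 K.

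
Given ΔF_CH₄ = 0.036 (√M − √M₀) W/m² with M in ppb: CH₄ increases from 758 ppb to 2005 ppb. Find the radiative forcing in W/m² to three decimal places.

CH₄: 0.036 × (√2005 − √758) = 0.036 × (44.7772 − 27.5318) = 0.036 × 17.2454 = 0.6208 W/m².

ΔF = 0.621 W/m²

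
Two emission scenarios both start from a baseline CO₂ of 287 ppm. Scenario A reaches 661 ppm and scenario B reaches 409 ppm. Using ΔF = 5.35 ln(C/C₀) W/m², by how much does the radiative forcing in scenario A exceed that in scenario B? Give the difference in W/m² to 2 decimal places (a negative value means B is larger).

ΔF_A − ΔF_B = 2.57 W/m²

ΔF_A = 5.35 ln(661/287) = 5.35 × 0.83427 = 4.4633 W/m².
ΔF_B = 5.35 ln(409/287) = 5.35 × 0.35423 = 1.8951 W/m².
Difference: 4.4633 − 1.8951 = 2.5682 W/m².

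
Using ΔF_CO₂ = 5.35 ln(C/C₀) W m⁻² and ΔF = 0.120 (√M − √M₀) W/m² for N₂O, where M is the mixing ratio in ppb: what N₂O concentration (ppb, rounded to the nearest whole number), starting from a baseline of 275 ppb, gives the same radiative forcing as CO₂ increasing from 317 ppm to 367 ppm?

CO₂ forcing: 5.35 × ln(367/317) = 5.35 × 0.146460 = 0.78356 W/m².
Set 0.120(√M − √275) = 0.78356: √M = 0.78356/0.120 + √275 = 6.5297 + 16.5831 = 23.1128.
M = (23.1128)² = 534.20 ppb.

M ≈ 534 ppb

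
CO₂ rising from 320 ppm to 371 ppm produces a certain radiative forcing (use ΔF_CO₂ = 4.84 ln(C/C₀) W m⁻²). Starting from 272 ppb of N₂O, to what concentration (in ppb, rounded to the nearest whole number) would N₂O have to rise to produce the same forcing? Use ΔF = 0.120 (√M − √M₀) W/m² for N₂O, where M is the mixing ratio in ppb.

M ≈ 504 ppb

CO₂ forcing: 4.84 × ln(371/320) = 4.84 × 0.147881 = 0.71574 W/m².
Set 0.120(√M − √272) = 0.71574: √M = 0.71574/0.120 + √272 = 5.9645 + 16.4924 = 22.4569.
M = (22.4569)² = 504.31 ppb.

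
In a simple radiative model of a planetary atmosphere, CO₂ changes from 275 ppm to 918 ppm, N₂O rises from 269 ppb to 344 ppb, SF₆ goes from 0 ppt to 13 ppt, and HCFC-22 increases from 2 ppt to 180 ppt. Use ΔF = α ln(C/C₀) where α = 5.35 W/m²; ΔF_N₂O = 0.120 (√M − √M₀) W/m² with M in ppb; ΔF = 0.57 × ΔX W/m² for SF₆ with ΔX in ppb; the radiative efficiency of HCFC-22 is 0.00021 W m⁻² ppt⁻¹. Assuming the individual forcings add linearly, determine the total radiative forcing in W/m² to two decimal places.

CO₂: 5.35 × ln(918/275) = 5.35 × ln(3.33818) = 5.35 × 1.20543 = 6.4491 W/m².
N₂O: 0.120 × (√344 − √269) = 0.120 × (18.5472 − 16.4012) = 0.120 × 2.1460 = 0.2575 W/m².
SF₆: Δ = 13 − 0 = 13 ppt = 0.013 ppb; ΔF = 0.57 × 0.013 = 0.0074 W/m².
HCFC-22: ΔF = 0.00021 × (180 − 2) = 0.00021 × 178 = 0.0374 W/m².
Total ΔF = 6.4491 + 0.2575 + 0.0074 + 0.0374 = 6.7514 W/m².

ΔF = 6.75 W/m²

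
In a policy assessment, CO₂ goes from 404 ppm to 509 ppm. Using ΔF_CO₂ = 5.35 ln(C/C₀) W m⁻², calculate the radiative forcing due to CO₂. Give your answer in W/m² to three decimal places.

CO₂: 5.35 × ln(509/404) = 5.35 × ln(1.25990) = 5.35 × 0.23103 = 1.2360 W/m².

ΔF = 1.236 W/m²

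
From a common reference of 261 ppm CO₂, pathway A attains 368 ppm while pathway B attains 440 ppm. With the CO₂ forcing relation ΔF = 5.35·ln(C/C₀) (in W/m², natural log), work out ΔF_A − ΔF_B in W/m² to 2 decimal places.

ΔF_A − ΔF_B = -0.96 W/m²

ΔF_A = 5.35 ln(368/261) = 5.35 × 0.34356 = 1.8380 W/m².
ΔF_B = 5.35 ln(440/261) = 5.35 × 0.52225 = 2.7940 W/m².
Difference: 1.8380 − 2.7940 = -0.9560 W/m².
(Equivalently, ΔF_A − ΔF_B = 5.35 ln(368/440) = 5.35 × -0.17869 = -0.9560 W/m².)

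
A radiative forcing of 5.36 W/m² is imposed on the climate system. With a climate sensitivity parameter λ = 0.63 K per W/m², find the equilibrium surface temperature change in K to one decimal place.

ΔT = λ ΔF = 0.63 × 5.36 = 3.3768 K.

ΔT = 3.4 K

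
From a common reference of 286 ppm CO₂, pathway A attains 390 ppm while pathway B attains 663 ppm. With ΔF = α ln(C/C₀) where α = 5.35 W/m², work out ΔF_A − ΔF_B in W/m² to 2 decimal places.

ΔF_A = 5.35 ln(390/286) = 5.35 × 0.31015 = 1.6593 W/m².
ΔF_B = 5.35 ln(663/286) = 5.35 × 0.84078 = 4.4982 W/m².
Difference: 1.6593 − 4.4982 = -2.8389 W/m².

ΔF_A − ΔF_B = -2.84 W/m²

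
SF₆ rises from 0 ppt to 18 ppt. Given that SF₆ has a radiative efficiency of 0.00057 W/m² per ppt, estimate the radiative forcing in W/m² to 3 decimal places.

ΔF = 0.010 W/m²

SF₆: ΔF = 0.00057 × (18 − 0) = 0.00057 × 18 = 0.0103 W/m².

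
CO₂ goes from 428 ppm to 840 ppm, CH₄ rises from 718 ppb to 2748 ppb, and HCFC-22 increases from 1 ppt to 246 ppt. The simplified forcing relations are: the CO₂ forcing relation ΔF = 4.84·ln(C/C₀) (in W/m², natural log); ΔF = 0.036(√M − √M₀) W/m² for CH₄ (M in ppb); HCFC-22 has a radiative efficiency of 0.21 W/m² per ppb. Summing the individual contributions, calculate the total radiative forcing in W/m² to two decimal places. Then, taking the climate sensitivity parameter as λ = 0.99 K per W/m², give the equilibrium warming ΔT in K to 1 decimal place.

ΔF = 4.24 W/m²; ΔT = 4.2 K

CO₂: 4.84 × ln(840/428) = 4.84 × ln(1.96262) = 4.84 × 0.67428 = 3.2635 W/m².
CH₄: 0.036 × (√2748 − √718) = 0.036 × (52.4214 − 26.7955) = 0.036 × 25.6259 = 0.9225 W/m².
HCFC-22: Δ = 246 − 1 = 245 ppt = 0.245 ppb; ΔF = 0.21 × 0.245 = 0.0515 W/m².
Total ΔF = 3.2635 + 0.9225 + 0.0515 = 4.2375 W/m².
ΔT = λ ΔF = 0.99 × 4.24 = 4.1976 K.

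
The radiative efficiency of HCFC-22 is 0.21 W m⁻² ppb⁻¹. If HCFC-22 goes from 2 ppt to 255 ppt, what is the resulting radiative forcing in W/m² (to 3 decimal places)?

HCFC-22: Δ = 255 − 2 = 253 ppt = 0.253 ppb; ΔF = 0.21 × 0.253 = 0.0531 W/m².

ΔF = 0.053 W/m²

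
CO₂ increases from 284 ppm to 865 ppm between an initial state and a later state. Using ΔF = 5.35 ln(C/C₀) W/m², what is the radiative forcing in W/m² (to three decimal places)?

CO₂ absorption bands are partially saturated, so forcing scales with the logarithm of the concentration ratio.
CO₂: 5.35 × ln(865/284) = 5.35 × ln(3.04577) = 5.35 × 1.11375 = 5.9586 W/m².

ΔF = 5.959 W/m²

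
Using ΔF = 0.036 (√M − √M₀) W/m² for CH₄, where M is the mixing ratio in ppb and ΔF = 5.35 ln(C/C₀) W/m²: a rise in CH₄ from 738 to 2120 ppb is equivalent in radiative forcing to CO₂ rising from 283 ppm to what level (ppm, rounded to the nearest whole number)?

C ≈ 321 ppm

CH₄ forcing: 0.036 × (√2120 − √738) = 0.036 × (46.0435 − 27.1662) = 0.036 × 18.8773 = 0.67958 W/m².
Set 5.35 ln(C/283) = 0.67958: ln(C/283) = 0.67958/5.35 = 0.12702, so C = 283 × e^0.12702 = 283 × 1.13544 = 321.33 ppm.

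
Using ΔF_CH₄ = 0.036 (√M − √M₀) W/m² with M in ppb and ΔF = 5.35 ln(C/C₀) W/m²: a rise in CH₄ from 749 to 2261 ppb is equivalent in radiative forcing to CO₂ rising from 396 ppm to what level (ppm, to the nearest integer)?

CH₄ forcing: 0.036 × (√2261 − √749) = 0.036 × (47.5500 − 27.3679) = 0.036 × 20.1821 = 0.72656 W/m².
Set 5.35 ln(C/396) = 0.72656: ln(C/396) = 0.72656/5.35 = 0.13581, so C = 396 × e^0.13581 = 396 × 1.14546 = 453.60 ppm.

C ≈ 454 ppm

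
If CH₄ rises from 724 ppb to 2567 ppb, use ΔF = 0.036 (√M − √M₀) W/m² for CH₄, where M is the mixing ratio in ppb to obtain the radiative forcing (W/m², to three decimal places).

ΔF = 0.855 W/m²

CH₄: 0.036 × (√2567 − √724) = 0.036 × (50.6656 − 26.9072) = 0.036 × 23.7584 = 0.8553 W/m².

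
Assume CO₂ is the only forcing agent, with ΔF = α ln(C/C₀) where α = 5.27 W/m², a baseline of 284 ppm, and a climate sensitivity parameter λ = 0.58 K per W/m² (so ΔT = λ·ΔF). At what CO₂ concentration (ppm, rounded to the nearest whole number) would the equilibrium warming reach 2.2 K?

Required forcing: ΔF = ΔT/λ = 2.2/0.58 = 3.7931 W/m².
Then ln(C/284) = ΔF/5.27 = 3.7931/5.27 = 0.71975.
So C = 284 × e^0.71975 = 284 × 2.05392 = 583.31 ppm.

C ≈ 583 ppm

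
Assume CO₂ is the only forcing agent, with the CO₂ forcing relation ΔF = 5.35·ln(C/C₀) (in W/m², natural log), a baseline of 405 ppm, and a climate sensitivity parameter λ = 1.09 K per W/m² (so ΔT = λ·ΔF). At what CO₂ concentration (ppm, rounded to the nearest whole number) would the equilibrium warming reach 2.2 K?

C ≈ 591 ppm

Required forcing: ΔF = ΔT/λ = 2.2/1.09 = 2.0183 W/m².
Then ln(C/405) = ΔF/5.35 = 2.0183/5.35 = 0.37725.
So C = 405 × e^0.37725 = 405 × 1.45827 = 590.60 ppm.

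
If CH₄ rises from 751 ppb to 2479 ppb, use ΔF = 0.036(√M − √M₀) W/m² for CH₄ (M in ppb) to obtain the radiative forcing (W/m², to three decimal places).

CH₄: 0.036 × (√2479 − √751) = 0.036 × (49.7896 − 27.4044) = 0.036 × 22.3852 = 0.8059 W/m².

ΔF = 0.806 W/m²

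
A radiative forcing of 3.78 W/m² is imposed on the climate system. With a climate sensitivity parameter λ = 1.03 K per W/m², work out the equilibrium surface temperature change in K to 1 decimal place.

ΔT = 3.9 K

ΔT = λ ΔF = 1.03 × 3.78 = 3.8934 K.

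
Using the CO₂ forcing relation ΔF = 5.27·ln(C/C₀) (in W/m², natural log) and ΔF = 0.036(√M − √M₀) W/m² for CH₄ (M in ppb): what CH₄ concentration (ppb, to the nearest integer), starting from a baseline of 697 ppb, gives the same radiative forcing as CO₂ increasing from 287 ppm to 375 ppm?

M ≈ 4297 ppb

CO₂ forcing: 5.27 × ln(375/287) = 5.27 × 0.267444 = 1.40943 W/m².
Set 0.036(√M − √697) = 1.40943: √M = 1.40943/0.036 + √697 = 39.1508 + 26.4008 = 65.5516.
M = (65.5516)² = 4297.01 ppb.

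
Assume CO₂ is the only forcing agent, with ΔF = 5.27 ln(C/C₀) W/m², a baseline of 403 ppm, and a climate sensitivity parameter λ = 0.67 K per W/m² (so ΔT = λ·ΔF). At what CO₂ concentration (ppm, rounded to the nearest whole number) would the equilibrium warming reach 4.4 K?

C ≈ 1401 ppm

Required forcing: ΔF = ΔT/λ = 4.4/0.67 = 6.5672 W/m².
Then ln(C/403) = ΔF/5.27 = 6.5672/5.27 = 1.24615.
So C = 403 × e^1.24615 = 403 × 3.47693 = 1401.20 ppm.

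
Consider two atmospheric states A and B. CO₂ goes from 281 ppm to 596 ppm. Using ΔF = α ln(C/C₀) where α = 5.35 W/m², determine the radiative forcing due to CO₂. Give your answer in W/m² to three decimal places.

CO₂ absorption bands are partially saturated, so forcing scales with the logarithm of the concentration ratio.
CO₂: 5.35 × ln(596/281) = 5.35 × ln(2.12100) = 5.35 × 0.75189 = 4.0226 W/m².

ΔF = 4.023 W/m²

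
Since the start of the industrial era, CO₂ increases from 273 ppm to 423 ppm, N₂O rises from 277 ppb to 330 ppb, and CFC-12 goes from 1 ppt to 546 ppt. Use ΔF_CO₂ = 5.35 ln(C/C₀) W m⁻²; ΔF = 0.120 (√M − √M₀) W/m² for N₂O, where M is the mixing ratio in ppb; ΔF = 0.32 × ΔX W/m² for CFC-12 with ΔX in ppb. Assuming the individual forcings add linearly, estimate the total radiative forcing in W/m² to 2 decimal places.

ΔF = 2.70 W/m²

CO₂: 5.35 × ln(423/273) = 5.35 × ln(1.54945) = 5.35 × 0.43790 = 2.3428 W/m².
N₂O: 0.120 × (√330 − √277) = 0.120 × (18.1659 − 16.6433) = 0.120 × 1.5226 = 0.1827 W/m².
CFC-12: Δ = 546 − 1 = 545 ppt = 0.545 ppb; ΔF = 0.32 × 0.545 = 0.1744 W/m².
Total ΔF = 2.3428 + 0.1827 + 0.1744 = 2.6999 W/m².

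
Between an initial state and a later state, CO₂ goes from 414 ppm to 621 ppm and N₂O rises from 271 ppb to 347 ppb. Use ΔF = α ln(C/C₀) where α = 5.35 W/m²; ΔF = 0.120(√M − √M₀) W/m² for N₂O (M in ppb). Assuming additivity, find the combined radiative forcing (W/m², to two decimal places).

ΔF = 2.43 W/m²

CO₂: 5.35 × ln(621/414) = 5.35 × ln(1.50000) = 5.35 × 0.40547 = 2.1693 W/m².
N₂O: 0.120 × (√347 − √271) = 0.120 × (18.6279 − 16.4621) = 0.120 × 2.1658 = 0.2599 W/m².
Total ΔF = 2.1693 + 0.2599 = 2.4292 W/m².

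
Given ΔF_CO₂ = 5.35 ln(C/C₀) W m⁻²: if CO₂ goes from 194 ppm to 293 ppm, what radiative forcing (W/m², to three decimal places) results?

ΔF = 2.206 W/m²

CO₂ absorption bands are partially saturated, so forcing scales with the logarithm of the concentration ratio.
CO₂: 5.35 × ln(293/194) = 5.35 × ln(1.51031) = 5.35 × 0.41231 = 2.2059 W/m².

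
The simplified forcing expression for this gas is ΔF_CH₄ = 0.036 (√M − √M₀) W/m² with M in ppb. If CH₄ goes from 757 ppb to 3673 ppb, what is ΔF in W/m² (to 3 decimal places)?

CH₄: 0.036 × (√3673 − √757) = 0.036 × (60.6053 − 27.5136) = 0.036 × 33.0917 = 1.1913 W/m².

ΔF = 1.191 W/m²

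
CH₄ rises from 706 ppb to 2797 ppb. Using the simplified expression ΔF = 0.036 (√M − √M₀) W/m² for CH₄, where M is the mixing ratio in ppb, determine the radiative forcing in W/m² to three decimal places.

ΔF = 0.947 W/m²

CH₄: 0.036 × (√2797 − √706) = 0.036 × (52.8867 − 26.5707) = 0.036 × 26.3160 = 0.9474 W/m².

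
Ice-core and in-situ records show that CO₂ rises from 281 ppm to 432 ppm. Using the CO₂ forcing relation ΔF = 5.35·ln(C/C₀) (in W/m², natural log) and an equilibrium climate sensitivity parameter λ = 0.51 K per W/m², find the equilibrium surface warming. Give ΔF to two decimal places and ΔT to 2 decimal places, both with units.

CO₂: 5.35 × ln(432/281) = 5.35 × ln(1.53737) = 5.35 × 0.43007 = 2.3009 W/m².
ΔT = λ ΔF = 0.51 × 2.30 = 1.1730 K.

ΔF = 2.30 W/m²; ΔT = 1.17 K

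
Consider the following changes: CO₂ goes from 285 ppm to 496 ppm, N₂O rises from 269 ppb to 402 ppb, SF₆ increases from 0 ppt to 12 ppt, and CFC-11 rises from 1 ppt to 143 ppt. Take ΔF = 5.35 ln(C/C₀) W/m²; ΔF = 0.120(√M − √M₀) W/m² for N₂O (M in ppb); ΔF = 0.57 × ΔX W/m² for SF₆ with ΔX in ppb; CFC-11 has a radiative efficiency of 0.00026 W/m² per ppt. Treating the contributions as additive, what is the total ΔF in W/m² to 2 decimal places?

ΔF = 3.45 W/m²

CO₂: 5.35 × ln(496/285) = 5.35 × ln(1.74035) = 5.35 × 0.55409 = 2.9644 W/m².
N₂O: 0.120 × (√402 − √269) = 0.120 × (20.0499 − 16.4012) = 0.120 × 3.6487 = 0.4378 W/m².
SF₆: Δ = 12 − 0 = 12 ppt = 0.012 ppb; ΔF = 0.57 × 0.012 = 0.0068 W/m².
CFC-11: ΔF = 0.00026 × (143 − 1) = 0.00026 × 142 = 0.0369 W/m².
Total ΔF = 2.9644 + 0.4378 + 0.0068 + 0.0369 = 3.4459 W/m².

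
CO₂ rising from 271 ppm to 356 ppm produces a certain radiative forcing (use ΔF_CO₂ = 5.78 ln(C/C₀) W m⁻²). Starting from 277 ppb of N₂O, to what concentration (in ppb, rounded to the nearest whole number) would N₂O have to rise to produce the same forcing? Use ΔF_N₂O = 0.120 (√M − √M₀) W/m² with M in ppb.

M ≈ 887 ppb

CO₂ forcing: 5.78 × ln(356/271) = 5.78 × 0.272812 = 1.57685 W/m².
Set 0.120(√M − √277) = 1.57685: √M = 1.57685/0.120 + √277 = 13.1404 + 16.6433 = 29.7837.
M = (29.7837)² = 887.07 ppb.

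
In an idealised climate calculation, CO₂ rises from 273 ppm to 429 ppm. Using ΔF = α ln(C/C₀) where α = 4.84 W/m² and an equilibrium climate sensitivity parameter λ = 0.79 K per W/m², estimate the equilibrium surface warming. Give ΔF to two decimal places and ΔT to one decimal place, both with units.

CO₂: 4.84 × ln(429/273) = 4.84 × ln(1.57143) = 4.84 × 0.45199 = 2.1876 W/m².
ΔT = λ ΔF = 0.79 × 2.19 = 1.7301 K.

ΔF = 2.19 W/m²; ΔT = 1.7 K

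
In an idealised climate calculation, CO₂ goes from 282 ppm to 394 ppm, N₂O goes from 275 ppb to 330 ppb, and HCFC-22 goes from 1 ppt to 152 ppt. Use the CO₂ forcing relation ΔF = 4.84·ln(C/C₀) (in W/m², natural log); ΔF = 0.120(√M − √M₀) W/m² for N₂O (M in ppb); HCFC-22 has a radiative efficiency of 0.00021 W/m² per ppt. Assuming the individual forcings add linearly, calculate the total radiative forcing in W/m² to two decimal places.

ΔF = 1.84 W/m²

CO₂: 4.84 × ln(394/282) = 4.84 × ln(1.39716) = 4.84 × 0.33444 = 1.6187 W/m².
N₂O: 0.120 × (√330 − √275) = 0.120 × (18.1659 − 16.5831) = 0.120 × 1.5828 = 0.1899 W/m².
HCFC-22: ΔF = 0.00021 × (152 − 1) = 0.00021 × 151 = 0.0317 W/m².
Total ΔF = 1.6187 + 0.1899 + 0.0317 = 1.8403 W/m².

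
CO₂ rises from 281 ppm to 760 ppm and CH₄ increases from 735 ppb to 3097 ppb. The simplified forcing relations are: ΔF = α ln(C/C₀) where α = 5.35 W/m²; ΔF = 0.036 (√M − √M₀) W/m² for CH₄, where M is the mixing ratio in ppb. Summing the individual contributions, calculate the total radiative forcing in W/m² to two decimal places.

CO₂: 5.35 × ln(760/281) = 5.35 × ln(2.70463) = 5.35 × 0.99497 = 5.3231 W/m².
CH₄: 0.036 × (√3097 − √735) = 0.036 × (55.6507 − 27.1109) = 0.036 × 28.5398 = 1.0274 W/m².
Total ΔF = 5.3231 + 1.0274 = 6.3505 W/m².

ΔF = 6.35 W/m²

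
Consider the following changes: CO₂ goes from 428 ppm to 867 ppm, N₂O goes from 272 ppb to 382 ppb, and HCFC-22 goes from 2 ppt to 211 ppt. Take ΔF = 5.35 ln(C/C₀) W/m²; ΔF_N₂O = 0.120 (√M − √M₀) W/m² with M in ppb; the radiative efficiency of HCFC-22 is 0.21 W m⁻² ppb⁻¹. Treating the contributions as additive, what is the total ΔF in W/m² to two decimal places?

ΔF = 4.19 W/m²

CO₂: 5.35 × ln(867/428) = 5.35 × ln(2.02570) = 5.35 × 0.70592 = 3.7767 W/m².
N₂O: 0.120 × (√382 − √272) = 0.120 × (19.5448 − 16.4924) = 0.120 × 3.0524 = 0.3663 W/m².
HCFC-22: Δ = 211 − 2 = 209 ppt = 0.209 ppb; ΔF = 0.21 × 0.209 = 0.0439 W/m².
Total ΔF = 3.7767 + 0.3663 + 0.0439 = 4.1869 W/m².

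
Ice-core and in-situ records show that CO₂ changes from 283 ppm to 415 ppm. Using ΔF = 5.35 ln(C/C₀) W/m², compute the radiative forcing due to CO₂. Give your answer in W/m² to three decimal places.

CO₂: 5.35 × ln(415/283) = 5.35 × ln(1.46643) = 5.35 × 0.38283 = 2.0481 W/m².

ΔF = 2.048 W/m²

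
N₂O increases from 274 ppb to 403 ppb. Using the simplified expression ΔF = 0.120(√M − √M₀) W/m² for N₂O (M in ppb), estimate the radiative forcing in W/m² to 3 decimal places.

ΔF = 0.423 W/m²

N₂O: 0.120 × (√403 − √274) = 0.120 × (20.0749 − 16.5529) = 0.120 × 3.5220 = 0.4226 W/m².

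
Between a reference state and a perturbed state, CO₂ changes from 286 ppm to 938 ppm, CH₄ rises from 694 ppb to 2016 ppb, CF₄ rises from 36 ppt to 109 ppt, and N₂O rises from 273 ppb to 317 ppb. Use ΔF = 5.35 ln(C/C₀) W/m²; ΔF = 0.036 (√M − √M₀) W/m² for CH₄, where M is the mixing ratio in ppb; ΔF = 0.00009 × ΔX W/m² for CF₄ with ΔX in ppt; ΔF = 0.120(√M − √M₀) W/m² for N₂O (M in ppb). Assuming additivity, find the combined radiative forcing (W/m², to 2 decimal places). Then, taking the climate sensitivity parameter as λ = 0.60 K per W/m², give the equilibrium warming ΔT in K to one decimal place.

CO₂: 5.35 × ln(938/286) = 5.35 × ln(3.27972) = 5.35 × 1.18776 = 6.3545 W/m².
CH₄: 0.036 × (√2016 − √694) = 0.036 × (44.8999 − 26.3439) = 0.036 × 18.5560 = 0.6680 W/m².
CF₄: ΔF = 0.00009 × (109 − 36) = 0.00009 × 73 = 0.0066 W/m².
N₂O: 0.120 × (√317 − √273) = 0.120 × (17.8045 − 16.5227) = 0.120 × 1.2818 = 0.1538 W/m².
Total ΔF = 6.3545 + 0.6680 + 0.0066 + 0.1538 = 7.1829 W/m².
ΔT = λ ΔF = 0.60 × 7.18 = 4.3080 K.

ΔF = 7.18 W/m²; ΔT = 4.3 K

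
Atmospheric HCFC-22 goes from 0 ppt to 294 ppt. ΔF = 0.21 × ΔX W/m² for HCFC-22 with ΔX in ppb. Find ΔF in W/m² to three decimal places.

HCFC-22: Δ = 294 − 0 = 294 ppt = 0.294 ppb; ΔF = 0.21 × 0.294 = 0.0617 W/m².

ΔF = 0.062 W/m²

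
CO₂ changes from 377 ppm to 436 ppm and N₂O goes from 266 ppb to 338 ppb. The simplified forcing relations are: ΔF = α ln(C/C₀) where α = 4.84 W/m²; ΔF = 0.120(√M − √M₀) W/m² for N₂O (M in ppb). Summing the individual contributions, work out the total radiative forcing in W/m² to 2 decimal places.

ΔF = 0.95 W/m²

CO₂: 4.84 × ln(436/377) = 4.84 × ln(1.15650) = 4.84 × 0.14540 = 0.7037 W/m².
N₂O: 0.120 × (√338 − √266) = 0.120 × (18.3848 − 16.3095) = 0.120 × 2.0753 = 0.2490 W/m².
Total ΔF = 0.7037 + 0.2490 = 0.9527 W/m².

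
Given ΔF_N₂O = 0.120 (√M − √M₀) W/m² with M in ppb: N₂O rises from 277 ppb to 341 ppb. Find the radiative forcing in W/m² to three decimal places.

N₂O: 0.120 × (√341 − √277) = 0.120 × (18.4662 − 16.6433) = 0.120 × 1.8229 = 0.2187 W/m².

ΔF = 0.219 W/m²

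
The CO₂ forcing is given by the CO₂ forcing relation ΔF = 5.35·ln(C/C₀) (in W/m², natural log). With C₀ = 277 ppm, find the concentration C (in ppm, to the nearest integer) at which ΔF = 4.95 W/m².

Set 5.35 ln(C/277) = 4.95, so ln(C/277) = 4.95/5.35 = 0.92523.
Then C/277 = e^0.92523 = 2.52245, giving C = 277 × 2.52245 = 698.72 ppm.

C ≈ 699 ppm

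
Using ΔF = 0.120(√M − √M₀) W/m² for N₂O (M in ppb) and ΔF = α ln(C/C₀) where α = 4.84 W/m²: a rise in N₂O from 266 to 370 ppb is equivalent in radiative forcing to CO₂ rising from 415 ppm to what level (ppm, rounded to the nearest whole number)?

C ≈ 446 ppm

N₂O forcing: 0.120 × (√370 − √266) = 0.120 × (19.2354 − 16.3095) = 0.120 × 2.9259 = 0.35111 W/m².
Set 4.84 ln(C/415) = 0.35111: ln(C/415) = 0.35111/4.84 = 0.07254, so C = 415 × e^0.07254 = 415 × 1.07524 = 446.22 ppm.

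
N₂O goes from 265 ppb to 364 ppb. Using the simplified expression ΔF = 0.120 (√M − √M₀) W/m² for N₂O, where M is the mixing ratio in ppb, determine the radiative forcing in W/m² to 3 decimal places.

N₂O: 0.120 × (√364 − √265) = 0.120 × (19.0788 − 16.2788) = 0.120 × 2.8000 = 0.3360 W/m².

ΔF = 0.336 W/m²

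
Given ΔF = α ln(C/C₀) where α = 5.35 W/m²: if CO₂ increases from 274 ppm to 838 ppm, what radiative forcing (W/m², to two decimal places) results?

ΔF = 5.98 W/m²

CO₂: 5.35 × ln(838/274) = 5.35 × ln(3.05839) = 5.35 × 1.11789 = 5.9807 W/m².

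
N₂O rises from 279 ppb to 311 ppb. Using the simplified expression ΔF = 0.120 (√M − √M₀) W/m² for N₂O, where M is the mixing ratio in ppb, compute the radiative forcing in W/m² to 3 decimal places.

N₂O: 0.120 × (√311 − √279) = 0.120 × (17.6352 − 16.7033) = 0.120 × 0.9319 = 0.1118 W/m².

ΔF = 0.112 W/m²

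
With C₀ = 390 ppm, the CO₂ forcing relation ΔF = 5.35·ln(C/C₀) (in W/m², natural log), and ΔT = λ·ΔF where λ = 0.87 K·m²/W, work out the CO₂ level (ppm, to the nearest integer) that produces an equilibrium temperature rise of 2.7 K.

Required forcing: ΔF = ΔT/λ = 2.7/0.87 = 3.1034 W/m².
Then ln(C/390) = ΔF/5.35 = 3.1034/5.35 = 0.58007.
So C = 390 × e^0.58007 = 390 × 1.78616 = 696.60 ppm.

C ≈ 697 ppm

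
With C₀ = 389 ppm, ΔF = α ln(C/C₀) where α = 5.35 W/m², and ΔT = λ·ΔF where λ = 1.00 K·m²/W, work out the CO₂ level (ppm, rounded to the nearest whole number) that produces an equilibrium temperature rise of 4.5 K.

Required forcing: ΔF = ΔT/λ = 4.5/1.00 = 4.5000 W/m².
Then ln(C/389) = ΔF/5.35 = 4.5000/5.35 = 0.84112.
So C = 389 × e^0.84112 = 389 × 2.31896 = 902.08 ppm.

C ≈ 902 ppm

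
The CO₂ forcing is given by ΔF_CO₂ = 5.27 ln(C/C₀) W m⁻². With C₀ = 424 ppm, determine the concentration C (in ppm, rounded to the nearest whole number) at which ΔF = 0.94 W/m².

Set 5.27 ln(C/424) = 0.94, so ln(C/424) = 0.94/5.27 = 0.17837.
Then C/424 = e^0.17837 = 1.19527, giving C = 424 × 1.19527 = 506.79 ppm.

C ≈ 507 ppm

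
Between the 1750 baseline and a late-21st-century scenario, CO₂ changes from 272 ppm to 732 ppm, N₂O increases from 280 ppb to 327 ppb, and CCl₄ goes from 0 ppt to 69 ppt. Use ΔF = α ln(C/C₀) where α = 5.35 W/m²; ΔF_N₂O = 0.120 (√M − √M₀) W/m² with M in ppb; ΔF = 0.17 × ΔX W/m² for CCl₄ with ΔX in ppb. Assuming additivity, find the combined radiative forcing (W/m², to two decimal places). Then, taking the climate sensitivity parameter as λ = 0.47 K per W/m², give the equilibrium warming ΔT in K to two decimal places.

CO₂: 5.35 × ln(732/272) = 5.35 × ln(2.69118) = 5.35 × 0.98998 = 5.2964 W/m².
N₂O: 0.120 × (√327 − √280) = 0.120 × (18.0831 − 16.7332) = 0.120 × 1.3499 = 0.1620 W/m².
CCl₄: Δ = 69 − 0 = 69 ppt = 0.069 ppb; ΔF = 0.17 × 0.069 = 0.0117 W/m².
Total ΔF = 5.2964 + 0.1620 + 0.0117 = 5.4701 W/m².
ΔT = λ ΔF = 0.47 × 5.47 = 2.5709 K.

ΔF = 5.47 W/m²; ΔT = 2.57 K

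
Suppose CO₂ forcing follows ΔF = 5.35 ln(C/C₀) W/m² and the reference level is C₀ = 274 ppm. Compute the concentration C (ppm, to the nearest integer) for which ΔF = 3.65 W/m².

Set 5.35 ln(C/274) = 3.65, so ln(C/274) = 3.65/5.35 = 0.68224.
Then C/274 = e^0.68224 = 1.97830, giving C = 274 × 1.97830 = 542.05 ppm.

C ≈ 542 ppm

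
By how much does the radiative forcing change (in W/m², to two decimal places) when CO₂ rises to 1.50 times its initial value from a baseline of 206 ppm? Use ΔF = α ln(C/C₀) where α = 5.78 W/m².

ΔF = 5.78 × ln(1.50) = 5.78 × 0.40547 = 2.3436 W/m².

ΔF = 2.34 W/m²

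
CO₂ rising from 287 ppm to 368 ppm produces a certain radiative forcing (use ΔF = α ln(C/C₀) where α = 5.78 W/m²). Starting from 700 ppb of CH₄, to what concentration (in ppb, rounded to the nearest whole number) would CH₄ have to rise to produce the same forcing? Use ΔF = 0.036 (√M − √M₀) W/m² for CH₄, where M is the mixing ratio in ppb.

M ≈ 4405 ppb

CO₂ forcing: 5.78 × ln(368/287) = 5.78 × 0.248601 = 1.43691 W/m².
Set 0.036(√M − √700) = 1.43691: √M = 1.43691/0.036 + √700 = 39.9142 + 26.4575 = 66.3717.
M = (66.3717)² = 4405.20 ppb.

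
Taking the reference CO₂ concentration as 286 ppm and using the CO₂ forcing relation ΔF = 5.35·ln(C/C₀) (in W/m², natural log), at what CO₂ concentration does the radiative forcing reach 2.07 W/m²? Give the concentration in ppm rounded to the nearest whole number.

Set 5.35 ln(C/286) = 2.07, so ln(C/286) = 2.07/5.35 = 0.38692.
Then C/286 = e^0.38692 = 1.47244, giving C = 286 × 1.47244 = 421.12 ppm.

C ≈ 421 ppm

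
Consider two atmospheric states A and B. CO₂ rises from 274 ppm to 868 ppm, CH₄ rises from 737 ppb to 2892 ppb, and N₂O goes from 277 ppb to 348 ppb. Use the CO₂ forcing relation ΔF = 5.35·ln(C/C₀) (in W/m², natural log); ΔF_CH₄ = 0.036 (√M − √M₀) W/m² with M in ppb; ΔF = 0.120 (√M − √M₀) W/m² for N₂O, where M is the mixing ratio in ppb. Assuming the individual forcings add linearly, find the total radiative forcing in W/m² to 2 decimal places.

CO₂: 5.35 × ln(868/274) = 5.35 × ln(3.16788) = 5.35 × 1.15306 = 6.1689 W/m².
CH₄: 0.036 × (√2892 − √737) = 0.036 × (53.7773 − 27.1477) = 0.036 × 26.6296 = 0.9587 W/m².
N₂O: 0.120 × (√348 − √277) = 0.120 × (18.6548 − 16.6433) = 0.120 × 2.0115 = 0.2414 W/m².
Total ΔF = 6.1689 + 0.9587 + 0.2414 = 7.3690 W/m².

ΔF = 7.37 W/m²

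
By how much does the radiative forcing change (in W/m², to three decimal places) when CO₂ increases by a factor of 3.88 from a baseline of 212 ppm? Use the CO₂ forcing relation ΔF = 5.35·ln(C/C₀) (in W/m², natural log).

ΔF = 5.35 × ln(3.88) = 5.35 × 1.35584 = 7.2537 W/m².

ΔF = 7.254 W/m²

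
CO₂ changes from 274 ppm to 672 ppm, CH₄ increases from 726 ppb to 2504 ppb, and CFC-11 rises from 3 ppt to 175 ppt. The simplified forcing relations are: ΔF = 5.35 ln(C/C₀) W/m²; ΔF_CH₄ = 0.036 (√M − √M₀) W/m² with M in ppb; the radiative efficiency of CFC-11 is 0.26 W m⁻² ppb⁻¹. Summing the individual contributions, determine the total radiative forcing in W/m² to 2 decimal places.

ΔF = 5.68 W/m²

CO₂: 5.35 × ln(672/274) = 5.35 × ln(2.45255) = 5.35 × 0.89713 = 4.7996 W/m².
CH₄: 0.036 × (√2504 − √726) = 0.036 × (50.0400 − 26.9444) = 0.036 × 23.0956 = 0.8314 W/m².
CFC-11: Δ = 175 − 3 = 172 ppt = 0.172 ppb; ΔF = 0.26 × 0.172 = 0.0447 W/m².
Total ΔF = 4.7996 + 0.8314 + 0.0447 = 5.6757 W/m².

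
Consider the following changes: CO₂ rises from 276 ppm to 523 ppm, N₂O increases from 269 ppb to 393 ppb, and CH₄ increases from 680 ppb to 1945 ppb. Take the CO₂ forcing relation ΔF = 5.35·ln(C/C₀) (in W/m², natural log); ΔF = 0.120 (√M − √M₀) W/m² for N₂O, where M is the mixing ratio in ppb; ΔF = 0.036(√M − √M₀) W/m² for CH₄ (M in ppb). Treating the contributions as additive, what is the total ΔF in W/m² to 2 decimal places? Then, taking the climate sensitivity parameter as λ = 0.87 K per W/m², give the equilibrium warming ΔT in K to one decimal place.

ΔF = 4.48 W/m²; ΔT = 3.9 K

CO₂: 5.35 × ln(523/276) = 5.35 × ln(1.89493) = 5.35 × 0.63918 = 3.4196 W/m².
N₂O: 0.120 × (√393 − √269) = 0.120 × (19.8242 − 16.4012) = 0.120 × 3.4230 = 0.4108 W/m².
CH₄: 0.036 × (√1945 − √680) = 0.036 × (44.1022 − 26.0768) = 0.036 × 18.0254 = 0.6489 W/m².
Total ΔF = 3.4196 + 0.4108 + 0.6489 = 4.4793 W/m².
ΔT = λ ΔF = 0.87 × 4.48 = 3.8976 K.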